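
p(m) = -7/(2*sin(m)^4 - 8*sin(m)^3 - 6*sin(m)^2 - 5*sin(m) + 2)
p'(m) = -7*(-8*sin(m)^3*cos(m) + 24*sin(m)^2*cos(m) + 12*sin(m)*cos(m) + 5*cos(m))/(2*sin(m)^4 - 8*sin(m)^3 - 6*sin(m)^2 - 5*sin(m) + 2)^2 = 7*(8*sin(m)^3 - 24*sin(m)^2 - 12*sin(m) - 5)*cos(m)/(-2*sin(m)^4 + 8*sin(m)^3 + 6*sin(m)^2 + 5*sin(m) - 2)^2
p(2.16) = 0.70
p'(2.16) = 1.06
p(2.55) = 1.82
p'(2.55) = 6.97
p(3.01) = -5.72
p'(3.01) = 32.33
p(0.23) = -15.25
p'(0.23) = -287.69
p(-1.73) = -0.65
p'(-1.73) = 0.24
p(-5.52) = 1.08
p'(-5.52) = -2.64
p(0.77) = 1.06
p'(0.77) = -2.56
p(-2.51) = -1.47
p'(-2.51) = 1.99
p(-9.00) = -1.91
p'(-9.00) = 2.23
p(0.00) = -3.50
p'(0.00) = -8.75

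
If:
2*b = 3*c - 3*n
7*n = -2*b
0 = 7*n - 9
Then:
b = -9/2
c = -12/7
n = 9/7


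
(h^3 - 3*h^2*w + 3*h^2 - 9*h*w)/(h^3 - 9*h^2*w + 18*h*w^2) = (-h - 3)/(-h + 6*w)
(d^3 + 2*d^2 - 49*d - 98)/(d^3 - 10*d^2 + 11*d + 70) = (d + 7)/(d - 5)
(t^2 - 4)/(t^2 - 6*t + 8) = (t + 2)/(t - 4)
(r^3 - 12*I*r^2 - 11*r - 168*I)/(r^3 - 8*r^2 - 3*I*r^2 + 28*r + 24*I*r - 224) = (r^2 - 5*I*r + 24)/(r^2 + 4*r*(-2 + I) - 32*I)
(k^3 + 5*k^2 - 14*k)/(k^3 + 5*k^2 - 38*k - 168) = k*(k - 2)/(k^2 - 2*k - 24)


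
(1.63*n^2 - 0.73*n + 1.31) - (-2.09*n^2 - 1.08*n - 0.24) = 3.72*n^2 + 0.35*n + 1.55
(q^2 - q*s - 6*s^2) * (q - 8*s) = q^3 - 9*q^2*s + 2*q*s^2 + 48*s^3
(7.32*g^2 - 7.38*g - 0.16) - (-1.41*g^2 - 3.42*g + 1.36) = 8.73*g^2 - 3.96*g - 1.52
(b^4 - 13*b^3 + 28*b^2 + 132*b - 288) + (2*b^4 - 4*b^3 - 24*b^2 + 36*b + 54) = 3*b^4 - 17*b^3 + 4*b^2 + 168*b - 234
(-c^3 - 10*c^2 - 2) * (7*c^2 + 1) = -7*c^5 - 70*c^4 - c^3 - 24*c^2 - 2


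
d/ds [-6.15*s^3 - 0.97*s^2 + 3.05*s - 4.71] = -18.45*s^2 - 1.94*s + 3.05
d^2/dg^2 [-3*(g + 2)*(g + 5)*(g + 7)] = -18*g - 84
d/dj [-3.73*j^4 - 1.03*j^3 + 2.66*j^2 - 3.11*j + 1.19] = -14.92*j^3 - 3.09*j^2 + 5.32*j - 3.11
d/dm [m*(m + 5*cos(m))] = -5*m*sin(m) + 2*m + 5*cos(m)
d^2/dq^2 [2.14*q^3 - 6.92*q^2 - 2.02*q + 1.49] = 12.84*q - 13.84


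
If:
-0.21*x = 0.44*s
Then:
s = -0.477272727272727*x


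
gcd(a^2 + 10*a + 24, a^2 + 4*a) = a + 4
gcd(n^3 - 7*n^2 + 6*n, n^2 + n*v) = n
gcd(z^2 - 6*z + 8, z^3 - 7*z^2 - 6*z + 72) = z - 4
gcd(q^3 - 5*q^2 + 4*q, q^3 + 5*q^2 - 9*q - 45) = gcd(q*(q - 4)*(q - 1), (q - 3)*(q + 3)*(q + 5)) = 1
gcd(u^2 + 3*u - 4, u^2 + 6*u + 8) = u + 4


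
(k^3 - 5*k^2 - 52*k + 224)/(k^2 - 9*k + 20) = (k^2 - k - 56)/(k - 5)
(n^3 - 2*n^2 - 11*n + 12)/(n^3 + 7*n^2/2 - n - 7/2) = 2*(n^2 - n - 12)/(2*n^2 + 9*n + 7)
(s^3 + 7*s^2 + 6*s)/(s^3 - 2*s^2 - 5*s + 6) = s*(s^2 + 7*s + 6)/(s^3 - 2*s^2 - 5*s + 6)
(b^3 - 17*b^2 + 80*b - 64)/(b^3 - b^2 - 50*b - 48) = (b^2 - 9*b + 8)/(b^2 + 7*b + 6)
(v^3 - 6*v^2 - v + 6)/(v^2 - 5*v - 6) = v - 1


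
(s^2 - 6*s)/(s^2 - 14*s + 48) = s/(s - 8)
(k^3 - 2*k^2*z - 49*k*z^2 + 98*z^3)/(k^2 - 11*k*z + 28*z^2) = (-k^2 - 5*k*z + 14*z^2)/(-k + 4*z)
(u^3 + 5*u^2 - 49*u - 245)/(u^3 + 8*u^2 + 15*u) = (u^2 - 49)/(u*(u + 3))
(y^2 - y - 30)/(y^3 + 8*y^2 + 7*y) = (y^2 - y - 30)/(y*(y^2 + 8*y + 7))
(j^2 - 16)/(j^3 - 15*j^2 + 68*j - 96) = (j + 4)/(j^2 - 11*j + 24)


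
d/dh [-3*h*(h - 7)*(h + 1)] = -9*h^2 + 36*h + 21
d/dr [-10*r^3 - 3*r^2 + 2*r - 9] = -30*r^2 - 6*r + 2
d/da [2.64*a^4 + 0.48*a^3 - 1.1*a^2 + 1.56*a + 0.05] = 10.56*a^3 + 1.44*a^2 - 2.2*a + 1.56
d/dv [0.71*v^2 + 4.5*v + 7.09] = 1.42*v + 4.5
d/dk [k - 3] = 1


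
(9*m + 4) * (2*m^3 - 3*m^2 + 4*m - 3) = 18*m^4 - 19*m^3 + 24*m^2 - 11*m - 12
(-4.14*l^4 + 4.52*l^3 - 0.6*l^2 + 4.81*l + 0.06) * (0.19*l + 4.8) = -0.7866*l^5 - 19.0132*l^4 + 21.582*l^3 - 1.9661*l^2 + 23.0994*l + 0.288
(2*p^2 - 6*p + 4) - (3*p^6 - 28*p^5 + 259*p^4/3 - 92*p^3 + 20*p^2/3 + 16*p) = -3*p^6 + 28*p^5 - 259*p^4/3 + 92*p^3 - 14*p^2/3 - 22*p + 4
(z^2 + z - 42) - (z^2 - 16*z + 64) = 17*z - 106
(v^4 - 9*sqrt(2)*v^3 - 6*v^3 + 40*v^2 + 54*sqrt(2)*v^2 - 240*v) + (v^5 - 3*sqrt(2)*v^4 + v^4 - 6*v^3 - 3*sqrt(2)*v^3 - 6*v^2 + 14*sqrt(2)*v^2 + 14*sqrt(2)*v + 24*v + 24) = v^5 - 3*sqrt(2)*v^4 + 2*v^4 - 12*sqrt(2)*v^3 - 12*v^3 + 34*v^2 + 68*sqrt(2)*v^2 - 216*v + 14*sqrt(2)*v + 24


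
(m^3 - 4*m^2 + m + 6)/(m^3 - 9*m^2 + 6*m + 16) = (m - 3)/(m - 8)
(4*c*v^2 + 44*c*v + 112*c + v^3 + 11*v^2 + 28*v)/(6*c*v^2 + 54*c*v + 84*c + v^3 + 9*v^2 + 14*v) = (4*c*v + 16*c + v^2 + 4*v)/(6*c*v + 12*c + v^2 + 2*v)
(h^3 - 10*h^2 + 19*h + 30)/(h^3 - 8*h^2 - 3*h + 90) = (h + 1)/(h + 3)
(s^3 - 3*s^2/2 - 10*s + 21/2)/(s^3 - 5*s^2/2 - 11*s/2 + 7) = (s + 3)/(s + 2)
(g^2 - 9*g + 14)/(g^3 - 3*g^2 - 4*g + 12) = (g - 7)/(g^2 - g - 6)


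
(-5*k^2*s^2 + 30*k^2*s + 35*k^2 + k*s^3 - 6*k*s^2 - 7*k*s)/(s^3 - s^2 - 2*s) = k*(-5*k*s + 35*k + s^2 - 7*s)/(s*(s - 2))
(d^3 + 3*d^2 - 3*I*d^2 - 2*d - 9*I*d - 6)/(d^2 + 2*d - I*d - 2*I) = (d^2 + d*(3 - 2*I) - 6*I)/(d + 2)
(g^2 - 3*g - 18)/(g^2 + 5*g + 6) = (g - 6)/(g + 2)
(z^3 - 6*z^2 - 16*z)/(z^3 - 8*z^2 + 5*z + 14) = z*(z^2 - 6*z - 16)/(z^3 - 8*z^2 + 5*z + 14)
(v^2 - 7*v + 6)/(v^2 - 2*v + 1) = (v - 6)/(v - 1)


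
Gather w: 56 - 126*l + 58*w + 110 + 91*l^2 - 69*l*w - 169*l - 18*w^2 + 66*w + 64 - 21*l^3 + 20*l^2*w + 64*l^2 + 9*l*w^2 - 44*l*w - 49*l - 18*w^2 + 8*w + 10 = -21*l^3 + 155*l^2 - 344*l + w^2*(9*l - 36) + w*(20*l^2 - 113*l + 132) + 240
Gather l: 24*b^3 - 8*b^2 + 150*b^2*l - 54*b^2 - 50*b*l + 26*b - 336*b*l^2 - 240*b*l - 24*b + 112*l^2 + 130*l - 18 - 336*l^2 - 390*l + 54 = 24*b^3 - 62*b^2 + 2*b + l^2*(-336*b - 224) + l*(150*b^2 - 290*b - 260) + 36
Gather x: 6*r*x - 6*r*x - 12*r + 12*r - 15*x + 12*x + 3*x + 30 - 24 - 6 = 0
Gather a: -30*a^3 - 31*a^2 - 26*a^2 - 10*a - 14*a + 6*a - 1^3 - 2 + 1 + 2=-30*a^3 - 57*a^2 - 18*a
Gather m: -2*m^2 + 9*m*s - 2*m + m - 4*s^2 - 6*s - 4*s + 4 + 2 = -2*m^2 + m*(9*s - 1) - 4*s^2 - 10*s + 6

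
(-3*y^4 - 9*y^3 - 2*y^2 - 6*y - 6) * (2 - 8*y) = 24*y^5 + 66*y^4 - 2*y^3 + 44*y^2 + 36*y - 12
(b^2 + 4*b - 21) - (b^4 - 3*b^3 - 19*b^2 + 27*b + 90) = -b^4 + 3*b^3 + 20*b^2 - 23*b - 111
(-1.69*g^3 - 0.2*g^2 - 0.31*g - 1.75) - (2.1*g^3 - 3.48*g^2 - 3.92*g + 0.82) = -3.79*g^3 + 3.28*g^2 + 3.61*g - 2.57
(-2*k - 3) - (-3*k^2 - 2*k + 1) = 3*k^2 - 4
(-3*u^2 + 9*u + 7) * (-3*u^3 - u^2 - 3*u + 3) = 9*u^5 - 24*u^4 - 21*u^3 - 43*u^2 + 6*u + 21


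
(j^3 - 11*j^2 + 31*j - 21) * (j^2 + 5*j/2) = j^5 - 17*j^4/2 + 7*j^3/2 + 113*j^2/2 - 105*j/2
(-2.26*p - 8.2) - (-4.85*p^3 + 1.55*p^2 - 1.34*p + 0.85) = 4.85*p^3 - 1.55*p^2 - 0.92*p - 9.05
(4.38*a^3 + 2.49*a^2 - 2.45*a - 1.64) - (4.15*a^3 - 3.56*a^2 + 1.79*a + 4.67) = 0.23*a^3 + 6.05*a^2 - 4.24*a - 6.31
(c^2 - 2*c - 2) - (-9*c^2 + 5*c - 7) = 10*c^2 - 7*c + 5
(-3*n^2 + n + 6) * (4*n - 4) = -12*n^3 + 16*n^2 + 20*n - 24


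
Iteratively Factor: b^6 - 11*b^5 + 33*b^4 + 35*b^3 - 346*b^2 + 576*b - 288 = (b - 3)*(b^5 - 8*b^4 + 9*b^3 + 62*b^2 - 160*b + 96) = (b - 4)*(b - 3)*(b^4 - 4*b^3 - 7*b^2 + 34*b - 24) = (b - 4)*(b - 3)*(b - 1)*(b^3 - 3*b^2 - 10*b + 24) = (b - 4)*(b - 3)*(b - 2)*(b - 1)*(b^2 - b - 12) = (b - 4)*(b - 3)*(b - 2)*(b - 1)*(b + 3)*(b - 4)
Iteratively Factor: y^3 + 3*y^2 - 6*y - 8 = (y + 1)*(y^2 + 2*y - 8) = (y - 2)*(y + 1)*(y + 4)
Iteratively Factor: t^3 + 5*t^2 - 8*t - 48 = (t - 3)*(t^2 + 8*t + 16) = (t - 3)*(t + 4)*(t + 4)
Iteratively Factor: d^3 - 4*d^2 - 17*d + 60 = (d - 5)*(d^2 + d - 12) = (d - 5)*(d + 4)*(d - 3)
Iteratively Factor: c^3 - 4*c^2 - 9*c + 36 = (c - 4)*(c^2 - 9) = (c - 4)*(c - 3)*(c + 3)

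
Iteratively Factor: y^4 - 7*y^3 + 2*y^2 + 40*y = (y + 2)*(y^3 - 9*y^2 + 20*y) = (y - 4)*(y + 2)*(y^2 - 5*y) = y*(y - 4)*(y + 2)*(y - 5)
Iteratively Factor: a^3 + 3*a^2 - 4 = (a - 1)*(a^2 + 4*a + 4) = (a - 1)*(a + 2)*(a + 2)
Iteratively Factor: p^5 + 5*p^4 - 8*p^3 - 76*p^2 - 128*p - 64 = (p + 2)*(p^4 + 3*p^3 - 14*p^2 - 48*p - 32) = (p + 2)*(p + 4)*(p^3 - p^2 - 10*p - 8) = (p + 1)*(p + 2)*(p + 4)*(p^2 - 2*p - 8) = (p - 4)*(p + 1)*(p + 2)*(p + 4)*(p + 2)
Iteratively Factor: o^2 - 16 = (o - 4)*(o + 4)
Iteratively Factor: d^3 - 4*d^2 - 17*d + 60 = (d - 5)*(d^2 + d - 12) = (d - 5)*(d + 4)*(d - 3)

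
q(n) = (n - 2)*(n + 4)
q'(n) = 2*n + 2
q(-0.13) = -8.24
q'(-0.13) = 1.74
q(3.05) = 7.40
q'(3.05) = 8.10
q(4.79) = 24.52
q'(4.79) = 11.58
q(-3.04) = -4.84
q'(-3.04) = -4.08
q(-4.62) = 4.10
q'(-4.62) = -7.24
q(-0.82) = -8.97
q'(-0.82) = 0.36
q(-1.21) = -8.96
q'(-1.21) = -0.42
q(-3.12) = -4.51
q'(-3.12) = -4.24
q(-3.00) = -5.00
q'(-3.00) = -4.00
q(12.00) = 160.00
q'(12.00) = 26.00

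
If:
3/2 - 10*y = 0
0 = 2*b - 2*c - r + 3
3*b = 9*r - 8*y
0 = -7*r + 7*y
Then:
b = 1/20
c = 59/40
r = 3/20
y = 3/20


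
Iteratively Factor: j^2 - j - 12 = (j + 3)*(j - 4)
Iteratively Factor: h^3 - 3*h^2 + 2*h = (h - 1)*(h^2 - 2*h) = (h - 2)*(h - 1)*(h)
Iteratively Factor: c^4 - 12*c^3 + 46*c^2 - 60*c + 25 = (c - 5)*(c^3 - 7*c^2 + 11*c - 5) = (c - 5)^2*(c^2 - 2*c + 1) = (c - 5)^2*(c - 1)*(c - 1)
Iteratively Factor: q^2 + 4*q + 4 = (q + 2)*(q + 2)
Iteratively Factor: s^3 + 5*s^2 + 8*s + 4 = (s + 1)*(s^2 + 4*s + 4) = (s + 1)*(s + 2)*(s + 2)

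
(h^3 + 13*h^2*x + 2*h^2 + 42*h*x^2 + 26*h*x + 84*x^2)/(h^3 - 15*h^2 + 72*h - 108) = (h^3 + 13*h^2*x + 2*h^2 + 42*h*x^2 + 26*h*x + 84*x^2)/(h^3 - 15*h^2 + 72*h - 108)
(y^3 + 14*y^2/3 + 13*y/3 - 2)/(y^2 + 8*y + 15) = (3*y^2 + 5*y - 2)/(3*(y + 5))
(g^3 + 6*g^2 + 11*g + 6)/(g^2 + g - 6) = (g^2 + 3*g + 2)/(g - 2)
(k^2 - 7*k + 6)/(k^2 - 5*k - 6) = (k - 1)/(k + 1)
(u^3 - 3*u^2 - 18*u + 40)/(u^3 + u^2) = (u^3 - 3*u^2 - 18*u + 40)/(u^2*(u + 1))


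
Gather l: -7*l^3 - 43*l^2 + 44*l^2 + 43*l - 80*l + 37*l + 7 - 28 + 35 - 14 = -7*l^3 + l^2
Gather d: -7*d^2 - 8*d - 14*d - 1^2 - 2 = -7*d^2 - 22*d - 3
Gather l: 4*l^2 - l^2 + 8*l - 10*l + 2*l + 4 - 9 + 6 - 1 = 3*l^2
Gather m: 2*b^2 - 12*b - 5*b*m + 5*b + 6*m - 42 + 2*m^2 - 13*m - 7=2*b^2 - 7*b + 2*m^2 + m*(-5*b - 7) - 49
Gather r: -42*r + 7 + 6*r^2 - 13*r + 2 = 6*r^2 - 55*r + 9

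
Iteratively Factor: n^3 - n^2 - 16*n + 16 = (n - 4)*(n^2 + 3*n - 4) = (n - 4)*(n + 4)*(n - 1)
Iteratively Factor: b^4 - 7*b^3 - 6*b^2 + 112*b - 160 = (b - 2)*(b^3 - 5*b^2 - 16*b + 80) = (b - 4)*(b - 2)*(b^2 - b - 20) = (b - 4)*(b - 2)*(b + 4)*(b - 5)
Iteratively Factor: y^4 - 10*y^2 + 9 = (y - 3)*(y^3 + 3*y^2 - y - 3) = (y - 3)*(y + 3)*(y^2 - 1) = (y - 3)*(y - 1)*(y + 3)*(y + 1)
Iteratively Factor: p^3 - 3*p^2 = (p)*(p^2 - 3*p) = p^2*(p - 3)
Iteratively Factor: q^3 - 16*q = (q - 4)*(q^2 + 4*q) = q*(q - 4)*(q + 4)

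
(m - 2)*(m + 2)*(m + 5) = m^3 + 5*m^2 - 4*m - 20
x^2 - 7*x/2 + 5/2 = (x - 5/2)*(x - 1)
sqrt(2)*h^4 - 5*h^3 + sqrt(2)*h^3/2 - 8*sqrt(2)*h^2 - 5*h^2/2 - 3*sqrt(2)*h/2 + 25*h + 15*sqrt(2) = (h - 2)*(h + 5/2)*(h - 3*sqrt(2))*(sqrt(2)*h + 1)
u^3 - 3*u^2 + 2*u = u*(u - 2)*(u - 1)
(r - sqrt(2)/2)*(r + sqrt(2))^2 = r^3 + 3*sqrt(2)*r^2/2 - sqrt(2)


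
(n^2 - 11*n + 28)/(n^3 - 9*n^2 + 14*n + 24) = (n - 7)/(n^2 - 5*n - 6)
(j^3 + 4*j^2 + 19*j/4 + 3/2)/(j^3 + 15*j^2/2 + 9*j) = (j^2 + 5*j/2 + 1)/(j*(j + 6))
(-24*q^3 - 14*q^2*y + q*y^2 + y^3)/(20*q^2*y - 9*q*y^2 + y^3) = (6*q^2 + 5*q*y + y^2)/(y*(-5*q + y))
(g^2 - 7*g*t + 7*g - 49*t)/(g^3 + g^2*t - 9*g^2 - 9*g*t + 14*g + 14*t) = (g^2 - 7*g*t + 7*g - 49*t)/(g^3 + g^2*t - 9*g^2 - 9*g*t + 14*g + 14*t)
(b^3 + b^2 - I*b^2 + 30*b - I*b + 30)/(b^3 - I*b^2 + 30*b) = (b + 1)/b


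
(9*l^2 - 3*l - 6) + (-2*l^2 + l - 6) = 7*l^2 - 2*l - 12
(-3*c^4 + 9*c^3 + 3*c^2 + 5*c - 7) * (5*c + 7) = -15*c^5 + 24*c^4 + 78*c^3 + 46*c^2 - 49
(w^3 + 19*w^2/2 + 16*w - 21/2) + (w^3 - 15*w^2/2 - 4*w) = 2*w^3 + 2*w^2 + 12*w - 21/2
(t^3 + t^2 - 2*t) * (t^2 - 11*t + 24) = t^5 - 10*t^4 + 11*t^3 + 46*t^2 - 48*t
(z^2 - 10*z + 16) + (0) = z^2 - 10*z + 16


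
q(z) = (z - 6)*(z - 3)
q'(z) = 2*z - 9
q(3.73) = -1.66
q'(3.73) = -1.54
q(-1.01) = 28.11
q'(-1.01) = -11.02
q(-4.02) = 70.34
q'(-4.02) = -17.04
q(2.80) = 0.64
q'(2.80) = -3.40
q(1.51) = 6.69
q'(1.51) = -5.98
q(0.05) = 17.55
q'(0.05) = -8.90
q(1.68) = 5.70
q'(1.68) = -5.64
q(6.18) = 0.57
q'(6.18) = 3.36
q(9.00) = 18.00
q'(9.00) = 9.00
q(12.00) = 54.00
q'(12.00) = 15.00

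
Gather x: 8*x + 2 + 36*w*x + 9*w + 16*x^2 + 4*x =9*w + 16*x^2 + x*(36*w + 12) + 2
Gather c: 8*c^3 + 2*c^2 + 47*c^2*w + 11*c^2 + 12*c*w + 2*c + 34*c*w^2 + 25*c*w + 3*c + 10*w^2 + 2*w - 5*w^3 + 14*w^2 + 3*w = 8*c^3 + c^2*(47*w + 13) + c*(34*w^2 + 37*w + 5) - 5*w^3 + 24*w^2 + 5*w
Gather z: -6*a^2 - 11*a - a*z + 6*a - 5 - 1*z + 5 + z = -6*a^2 - a*z - 5*a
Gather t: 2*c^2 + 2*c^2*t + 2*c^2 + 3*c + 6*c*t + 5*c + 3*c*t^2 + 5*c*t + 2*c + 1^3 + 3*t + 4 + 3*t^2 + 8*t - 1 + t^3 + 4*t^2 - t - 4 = 4*c^2 + 10*c + t^3 + t^2*(3*c + 7) + t*(2*c^2 + 11*c + 10)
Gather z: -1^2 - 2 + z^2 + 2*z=z^2 + 2*z - 3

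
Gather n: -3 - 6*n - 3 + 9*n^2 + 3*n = 9*n^2 - 3*n - 6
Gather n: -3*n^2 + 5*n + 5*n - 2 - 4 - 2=-3*n^2 + 10*n - 8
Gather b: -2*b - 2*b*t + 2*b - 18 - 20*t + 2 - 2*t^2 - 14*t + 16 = -2*b*t - 2*t^2 - 34*t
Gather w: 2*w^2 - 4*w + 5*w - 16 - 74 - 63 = 2*w^2 + w - 153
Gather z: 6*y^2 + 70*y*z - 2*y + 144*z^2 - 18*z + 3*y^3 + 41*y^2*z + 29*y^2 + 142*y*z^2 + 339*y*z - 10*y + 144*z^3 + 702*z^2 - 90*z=3*y^3 + 35*y^2 - 12*y + 144*z^3 + z^2*(142*y + 846) + z*(41*y^2 + 409*y - 108)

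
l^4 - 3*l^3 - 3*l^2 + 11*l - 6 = (l - 3)*(l - 1)^2*(l + 2)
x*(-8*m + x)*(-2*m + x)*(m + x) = 16*m^3*x + 6*m^2*x^2 - 9*m*x^3 + x^4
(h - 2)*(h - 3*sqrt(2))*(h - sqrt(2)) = h^3 - 4*sqrt(2)*h^2 - 2*h^2 + 6*h + 8*sqrt(2)*h - 12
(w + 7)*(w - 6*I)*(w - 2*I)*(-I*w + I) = -I*w^4 - 8*w^3 - 6*I*w^3 - 48*w^2 + 19*I*w^2 + 56*w + 72*I*w - 84*I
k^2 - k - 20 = (k - 5)*(k + 4)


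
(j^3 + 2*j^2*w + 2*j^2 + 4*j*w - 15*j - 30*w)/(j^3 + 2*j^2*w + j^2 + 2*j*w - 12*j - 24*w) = (j + 5)/(j + 4)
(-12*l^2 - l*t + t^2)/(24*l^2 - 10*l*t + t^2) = (3*l + t)/(-6*l + t)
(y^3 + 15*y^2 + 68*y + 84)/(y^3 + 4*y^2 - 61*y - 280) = (y^2 + 8*y + 12)/(y^2 - 3*y - 40)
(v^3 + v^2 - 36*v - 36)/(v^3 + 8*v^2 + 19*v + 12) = (v^2 - 36)/(v^2 + 7*v + 12)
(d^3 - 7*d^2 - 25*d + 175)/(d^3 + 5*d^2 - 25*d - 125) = (d - 7)/(d + 5)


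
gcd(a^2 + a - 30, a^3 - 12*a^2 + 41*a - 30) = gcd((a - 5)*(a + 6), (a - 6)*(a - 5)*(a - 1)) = a - 5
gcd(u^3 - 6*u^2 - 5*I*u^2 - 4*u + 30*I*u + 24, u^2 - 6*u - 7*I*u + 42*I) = u - 6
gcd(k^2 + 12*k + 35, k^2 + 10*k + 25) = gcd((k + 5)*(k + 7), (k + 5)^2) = k + 5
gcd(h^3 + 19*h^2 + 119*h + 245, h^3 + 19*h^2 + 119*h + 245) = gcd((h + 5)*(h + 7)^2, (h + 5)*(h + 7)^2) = h^3 + 19*h^2 + 119*h + 245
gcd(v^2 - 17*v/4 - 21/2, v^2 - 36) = v - 6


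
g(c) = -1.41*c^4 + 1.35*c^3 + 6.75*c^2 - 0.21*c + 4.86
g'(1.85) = 2.92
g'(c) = -5.64*c^3 + 4.05*c^2 + 13.5*c - 0.21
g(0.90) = 10.20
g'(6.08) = -1036.04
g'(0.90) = 11.11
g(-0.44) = 6.09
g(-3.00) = -84.42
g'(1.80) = 4.32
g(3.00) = -12.78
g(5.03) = -556.20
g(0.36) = 5.70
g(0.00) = 4.86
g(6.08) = -1370.26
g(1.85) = 19.61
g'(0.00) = -0.21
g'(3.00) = -75.54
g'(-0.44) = -4.89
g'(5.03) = -547.60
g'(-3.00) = 148.02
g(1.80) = 19.42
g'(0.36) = 4.91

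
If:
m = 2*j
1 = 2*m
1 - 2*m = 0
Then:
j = 1/4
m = 1/2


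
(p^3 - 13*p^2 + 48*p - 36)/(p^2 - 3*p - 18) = (p^2 - 7*p + 6)/(p + 3)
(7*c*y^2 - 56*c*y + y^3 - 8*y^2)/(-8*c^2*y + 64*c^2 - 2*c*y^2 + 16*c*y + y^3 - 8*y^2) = y*(7*c + y)/(-8*c^2 - 2*c*y + y^2)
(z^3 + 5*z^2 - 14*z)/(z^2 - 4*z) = (z^2 + 5*z - 14)/(z - 4)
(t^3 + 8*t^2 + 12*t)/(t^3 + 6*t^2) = (t + 2)/t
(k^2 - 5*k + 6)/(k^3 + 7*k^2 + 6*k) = (k^2 - 5*k + 6)/(k*(k^2 + 7*k + 6))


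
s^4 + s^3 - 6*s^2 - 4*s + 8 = (s - 2)*(s - 1)*(s + 2)^2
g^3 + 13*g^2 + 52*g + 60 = (g + 2)*(g + 5)*(g + 6)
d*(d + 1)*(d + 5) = d^3 + 6*d^2 + 5*d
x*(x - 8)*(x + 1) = x^3 - 7*x^2 - 8*x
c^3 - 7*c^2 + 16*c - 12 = (c - 3)*(c - 2)^2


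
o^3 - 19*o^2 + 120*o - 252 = (o - 7)*(o - 6)^2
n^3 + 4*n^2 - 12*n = n*(n - 2)*(n + 6)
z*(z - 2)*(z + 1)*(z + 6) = z^4 + 5*z^3 - 8*z^2 - 12*z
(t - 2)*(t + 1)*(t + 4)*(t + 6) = t^4 + 9*t^3 + 12*t^2 - 44*t - 48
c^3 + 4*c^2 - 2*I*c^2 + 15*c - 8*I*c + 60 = (c + 4)*(c - 5*I)*(c + 3*I)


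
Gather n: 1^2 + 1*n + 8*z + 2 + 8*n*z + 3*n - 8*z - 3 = n*(8*z + 4)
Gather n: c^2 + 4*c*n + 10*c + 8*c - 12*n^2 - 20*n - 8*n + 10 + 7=c^2 + 18*c - 12*n^2 + n*(4*c - 28) + 17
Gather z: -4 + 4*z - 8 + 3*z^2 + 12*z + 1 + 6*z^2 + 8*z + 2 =9*z^2 + 24*z - 9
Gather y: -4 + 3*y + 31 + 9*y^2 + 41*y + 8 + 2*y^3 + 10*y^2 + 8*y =2*y^3 + 19*y^2 + 52*y + 35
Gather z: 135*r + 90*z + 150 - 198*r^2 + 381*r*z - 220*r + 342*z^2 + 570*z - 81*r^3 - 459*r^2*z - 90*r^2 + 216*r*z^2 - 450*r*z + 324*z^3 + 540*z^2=-81*r^3 - 288*r^2 - 85*r + 324*z^3 + z^2*(216*r + 882) + z*(-459*r^2 - 69*r + 660) + 150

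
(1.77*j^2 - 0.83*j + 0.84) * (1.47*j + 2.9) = 2.6019*j^3 + 3.9129*j^2 - 1.1722*j + 2.436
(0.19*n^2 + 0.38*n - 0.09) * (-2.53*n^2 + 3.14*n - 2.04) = -0.4807*n^4 - 0.3648*n^3 + 1.0333*n^2 - 1.0578*n + 0.1836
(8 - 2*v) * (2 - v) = 2*v^2 - 12*v + 16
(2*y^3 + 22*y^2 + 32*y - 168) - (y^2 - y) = 2*y^3 + 21*y^2 + 33*y - 168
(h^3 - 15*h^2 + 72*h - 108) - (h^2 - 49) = h^3 - 16*h^2 + 72*h - 59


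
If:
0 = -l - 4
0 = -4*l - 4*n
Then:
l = -4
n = 4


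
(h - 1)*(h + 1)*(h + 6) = h^3 + 6*h^2 - h - 6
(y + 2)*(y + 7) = y^2 + 9*y + 14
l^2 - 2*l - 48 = (l - 8)*(l + 6)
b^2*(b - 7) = b^3 - 7*b^2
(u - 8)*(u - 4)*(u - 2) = u^3 - 14*u^2 + 56*u - 64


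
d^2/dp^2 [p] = 0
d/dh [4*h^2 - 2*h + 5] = 8*h - 2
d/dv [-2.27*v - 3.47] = -2.27000000000000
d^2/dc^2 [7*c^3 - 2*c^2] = 42*c - 4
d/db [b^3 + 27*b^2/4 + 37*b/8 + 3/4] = 3*b^2 + 27*b/2 + 37/8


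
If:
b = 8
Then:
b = 8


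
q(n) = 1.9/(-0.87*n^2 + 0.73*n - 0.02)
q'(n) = 1.9*(1.74*n - 0.73)/(-0.87*n^2 + 0.73*n - 0.02)^2 = (3.306*n - 1.387)/(0.87*n^2 - 0.73*n + 0.02)^2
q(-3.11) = -0.18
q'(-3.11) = -0.10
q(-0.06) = -28.39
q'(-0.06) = -353.88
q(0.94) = -18.53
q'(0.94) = 163.67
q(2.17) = -0.75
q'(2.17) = 0.90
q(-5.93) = -0.05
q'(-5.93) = -0.02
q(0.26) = 17.12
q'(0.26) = -42.82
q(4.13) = -0.16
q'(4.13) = 0.09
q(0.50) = 14.90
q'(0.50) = 16.36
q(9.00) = -0.03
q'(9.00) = 0.01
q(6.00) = -0.07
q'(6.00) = 0.03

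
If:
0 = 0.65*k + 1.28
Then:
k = -1.97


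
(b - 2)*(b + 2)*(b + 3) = b^3 + 3*b^2 - 4*b - 12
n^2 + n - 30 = (n - 5)*(n + 6)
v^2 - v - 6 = (v - 3)*(v + 2)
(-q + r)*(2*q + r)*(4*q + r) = -8*q^3 + 2*q^2*r + 5*q*r^2 + r^3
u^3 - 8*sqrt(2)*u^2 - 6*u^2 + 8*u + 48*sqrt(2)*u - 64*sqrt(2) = (u - 4)*(u - 2)*(u - 8*sqrt(2))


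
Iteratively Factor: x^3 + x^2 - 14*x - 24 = (x + 3)*(x^2 - 2*x - 8) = (x - 4)*(x + 3)*(x + 2)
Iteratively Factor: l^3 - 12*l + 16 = (l + 4)*(l^2 - 4*l + 4) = (l - 2)*(l + 4)*(l - 2)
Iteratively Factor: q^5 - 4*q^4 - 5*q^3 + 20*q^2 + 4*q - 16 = (q - 2)*(q^4 - 2*q^3 - 9*q^2 + 2*q + 8) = (q - 2)*(q - 1)*(q^3 - q^2 - 10*q - 8) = (q - 2)*(q - 1)*(q + 2)*(q^2 - 3*q - 4) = (q - 2)*(q - 1)*(q + 1)*(q + 2)*(q - 4)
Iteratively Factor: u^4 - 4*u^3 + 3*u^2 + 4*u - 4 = (u - 2)*(u^3 - 2*u^2 - u + 2) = (u - 2)^2*(u^2 - 1) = (u - 2)^2*(u + 1)*(u - 1)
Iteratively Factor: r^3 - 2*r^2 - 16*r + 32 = (r + 4)*(r^2 - 6*r + 8) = (r - 4)*(r + 4)*(r - 2)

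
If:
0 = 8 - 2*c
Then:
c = 4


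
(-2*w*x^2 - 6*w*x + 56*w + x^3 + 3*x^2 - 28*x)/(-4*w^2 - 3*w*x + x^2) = (2*w*x^2 + 6*w*x - 56*w - x^3 - 3*x^2 + 28*x)/(4*w^2 + 3*w*x - x^2)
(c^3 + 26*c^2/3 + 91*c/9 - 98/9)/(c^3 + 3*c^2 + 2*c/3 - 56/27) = 3*(c + 7)/(3*c + 4)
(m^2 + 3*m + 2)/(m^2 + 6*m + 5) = (m + 2)/(m + 5)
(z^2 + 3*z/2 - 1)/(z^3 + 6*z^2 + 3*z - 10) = (z - 1/2)/(z^2 + 4*z - 5)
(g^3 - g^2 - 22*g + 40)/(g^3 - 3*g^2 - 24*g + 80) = (g - 2)/(g - 4)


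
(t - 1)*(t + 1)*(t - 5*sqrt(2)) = t^3 - 5*sqrt(2)*t^2 - t + 5*sqrt(2)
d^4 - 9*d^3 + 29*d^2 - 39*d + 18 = (d - 3)^2*(d - 2)*(d - 1)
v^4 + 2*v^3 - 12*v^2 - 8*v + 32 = (v - 2)^2*(v + 2)*(v + 4)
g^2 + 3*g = g*(g + 3)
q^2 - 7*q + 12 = (q - 4)*(q - 3)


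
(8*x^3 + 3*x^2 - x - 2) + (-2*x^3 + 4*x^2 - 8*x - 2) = 6*x^3 + 7*x^2 - 9*x - 4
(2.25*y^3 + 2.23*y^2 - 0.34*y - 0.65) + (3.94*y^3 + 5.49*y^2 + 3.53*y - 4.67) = 6.19*y^3 + 7.72*y^2 + 3.19*y - 5.32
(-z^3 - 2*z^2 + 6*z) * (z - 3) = -z^4 + z^3 + 12*z^2 - 18*z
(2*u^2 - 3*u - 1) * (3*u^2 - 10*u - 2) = 6*u^4 - 29*u^3 + 23*u^2 + 16*u + 2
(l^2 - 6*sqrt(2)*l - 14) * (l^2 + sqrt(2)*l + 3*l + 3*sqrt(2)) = l^4 - 5*sqrt(2)*l^3 + 3*l^3 - 26*l^2 - 15*sqrt(2)*l^2 - 78*l - 14*sqrt(2)*l - 42*sqrt(2)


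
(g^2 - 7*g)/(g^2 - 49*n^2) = g*(g - 7)/(g^2 - 49*n^2)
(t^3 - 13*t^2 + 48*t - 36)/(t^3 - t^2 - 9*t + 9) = (t^2 - 12*t + 36)/(t^2 - 9)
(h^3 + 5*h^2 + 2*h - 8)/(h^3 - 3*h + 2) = (h + 4)/(h - 1)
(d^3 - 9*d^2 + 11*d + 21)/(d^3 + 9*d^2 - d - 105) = (d^2 - 6*d - 7)/(d^2 + 12*d + 35)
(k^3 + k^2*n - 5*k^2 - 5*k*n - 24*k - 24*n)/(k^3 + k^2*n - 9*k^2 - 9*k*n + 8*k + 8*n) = (k + 3)/(k - 1)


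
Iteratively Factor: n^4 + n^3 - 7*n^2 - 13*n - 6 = (n + 2)*(n^3 - n^2 - 5*n - 3) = (n + 1)*(n + 2)*(n^2 - 2*n - 3) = (n + 1)^2*(n + 2)*(n - 3)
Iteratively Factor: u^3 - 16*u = (u - 4)*(u^2 + 4*u) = (u - 4)*(u + 4)*(u)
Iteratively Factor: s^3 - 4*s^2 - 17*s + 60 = (s - 3)*(s^2 - s - 20) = (s - 5)*(s - 3)*(s + 4)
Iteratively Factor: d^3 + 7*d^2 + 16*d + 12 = (d + 2)*(d^2 + 5*d + 6) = (d + 2)^2*(d + 3)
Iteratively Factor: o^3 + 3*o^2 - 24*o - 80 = (o - 5)*(o^2 + 8*o + 16) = (o - 5)*(o + 4)*(o + 4)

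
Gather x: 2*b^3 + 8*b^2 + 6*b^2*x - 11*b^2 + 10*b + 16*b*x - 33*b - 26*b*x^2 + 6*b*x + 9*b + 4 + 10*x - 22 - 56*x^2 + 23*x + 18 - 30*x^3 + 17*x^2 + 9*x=2*b^3 - 3*b^2 - 14*b - 30*x^3 + x^2*(-26*b - 39) + x*(6*b^2 + 22*b + 42)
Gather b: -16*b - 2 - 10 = -16*b - 12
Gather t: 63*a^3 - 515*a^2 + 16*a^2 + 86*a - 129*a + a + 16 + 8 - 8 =63*a^3 - 499*a^2 - 42*a + 16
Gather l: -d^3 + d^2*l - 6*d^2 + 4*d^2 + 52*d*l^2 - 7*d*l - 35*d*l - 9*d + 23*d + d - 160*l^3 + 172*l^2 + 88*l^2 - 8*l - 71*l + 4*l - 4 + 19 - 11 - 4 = -d^3 - 2*d^2 + 15*d - 160*l^3 + l^2*(52*d + 260) + l*(d^2 - 42*d - 75)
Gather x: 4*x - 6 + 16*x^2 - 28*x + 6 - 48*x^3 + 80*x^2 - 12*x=-48*x^3 + 96*x^2 - 36*x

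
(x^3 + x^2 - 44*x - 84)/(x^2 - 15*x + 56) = (x^2 + 8*x + 12)/(x - 8)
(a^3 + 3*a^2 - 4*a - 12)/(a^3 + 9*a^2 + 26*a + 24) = (a - 2)/(a + 4)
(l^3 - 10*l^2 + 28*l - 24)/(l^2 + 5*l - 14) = (l^2 - 8*l + 12)/(l + 7)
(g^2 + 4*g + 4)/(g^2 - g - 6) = (g + 2)/(g - 3)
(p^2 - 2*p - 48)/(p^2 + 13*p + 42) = (p - 8)/(p + 7)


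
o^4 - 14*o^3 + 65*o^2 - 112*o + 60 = (o - 6)*(o - 5)*(o - 2)*(o - 1)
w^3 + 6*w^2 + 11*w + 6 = (w + 1)*(w + 2)*(w + 3)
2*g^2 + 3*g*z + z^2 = (g + z)*(2*g + z)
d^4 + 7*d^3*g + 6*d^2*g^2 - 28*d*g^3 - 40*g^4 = (d - 2*g)*(d + 2*g)^2*(d + 5*g)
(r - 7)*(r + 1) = r^2 - 6*r - 7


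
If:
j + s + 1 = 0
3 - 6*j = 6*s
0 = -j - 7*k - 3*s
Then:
No Solution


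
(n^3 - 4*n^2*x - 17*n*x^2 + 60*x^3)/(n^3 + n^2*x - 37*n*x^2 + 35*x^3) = (-n^2 - n*x + 12*x^2)/(-n^2 - 6*n*x + 7*x^2)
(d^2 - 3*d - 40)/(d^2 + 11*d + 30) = (d - 8)/(d + 6)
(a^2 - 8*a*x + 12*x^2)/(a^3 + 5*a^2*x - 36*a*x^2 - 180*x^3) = (a - 2*x)/(a^2 + 11*a*x + 30*x^2)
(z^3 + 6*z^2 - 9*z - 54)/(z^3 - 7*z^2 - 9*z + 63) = (z + 6)/(z - 7)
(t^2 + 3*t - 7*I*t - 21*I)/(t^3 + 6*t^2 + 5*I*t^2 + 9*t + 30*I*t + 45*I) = (t - 7*I)/(t^2 + t*(3 + 5*I) + 15*I)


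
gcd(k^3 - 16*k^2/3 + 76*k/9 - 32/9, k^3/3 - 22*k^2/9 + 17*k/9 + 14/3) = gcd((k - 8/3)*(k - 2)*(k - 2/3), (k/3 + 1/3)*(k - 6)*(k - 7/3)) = 1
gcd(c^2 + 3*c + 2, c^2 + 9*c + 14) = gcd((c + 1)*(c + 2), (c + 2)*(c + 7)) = c + 2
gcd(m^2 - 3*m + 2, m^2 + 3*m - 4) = m - 1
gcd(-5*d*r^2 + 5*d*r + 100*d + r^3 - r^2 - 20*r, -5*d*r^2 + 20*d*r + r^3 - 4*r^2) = -5*d + r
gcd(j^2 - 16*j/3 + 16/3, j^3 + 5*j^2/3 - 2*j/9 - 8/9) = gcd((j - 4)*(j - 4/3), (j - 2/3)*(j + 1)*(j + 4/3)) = 1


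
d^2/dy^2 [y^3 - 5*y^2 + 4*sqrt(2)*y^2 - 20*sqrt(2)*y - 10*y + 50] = 6*y - 10 + 8*sqrt(2)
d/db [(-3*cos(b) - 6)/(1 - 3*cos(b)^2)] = 3*(-3*sin(b)^2 + 12*cos(b) + 4)*sin(b)/(3*cos(b)^2 - 1)^2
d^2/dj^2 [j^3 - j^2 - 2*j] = 6*j - 2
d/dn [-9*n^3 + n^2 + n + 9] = -27*n^2 + 2*n + 1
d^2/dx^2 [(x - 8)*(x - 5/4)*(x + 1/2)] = 6*x - 35/2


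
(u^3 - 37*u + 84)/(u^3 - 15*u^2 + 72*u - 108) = (u^2 + 3*u - 28)/(u^2 - 12*u + 36)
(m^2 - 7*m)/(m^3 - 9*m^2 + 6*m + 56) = m/(m^2 - 2*m - 8)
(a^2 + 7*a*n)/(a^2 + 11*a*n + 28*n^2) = a/(a + 4*n)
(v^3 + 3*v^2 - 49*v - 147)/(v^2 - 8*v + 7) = (v^2 + 10*v + 21)/(v - 1)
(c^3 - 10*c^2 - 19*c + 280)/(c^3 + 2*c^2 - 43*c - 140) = (c - 8)/(c + 4)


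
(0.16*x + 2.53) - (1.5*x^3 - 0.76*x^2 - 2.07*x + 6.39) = -1.5*x^3 + 0.76*x^2 + 2.23*x - 3.86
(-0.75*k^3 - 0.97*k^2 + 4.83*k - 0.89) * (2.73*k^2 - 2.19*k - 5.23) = -2.0475*k^5 - 1.0056*k^4 + 19.2327*k^3 - 7.9343*k^2 - 23.3118*k + 4.6547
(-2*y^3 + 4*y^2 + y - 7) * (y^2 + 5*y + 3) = -2*y^5 - 6*y^4 + 15*y^3 + 10*y^2 - 32*y - 21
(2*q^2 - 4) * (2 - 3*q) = -6*q^3 + 4*q^2 + 12*q - 8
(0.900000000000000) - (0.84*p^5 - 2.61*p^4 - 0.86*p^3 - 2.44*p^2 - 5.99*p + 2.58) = -0.84*p^5 + 2.61*p^4 + 0.86*p^3 + 2.44*p^2 + 5.99*p - 1.68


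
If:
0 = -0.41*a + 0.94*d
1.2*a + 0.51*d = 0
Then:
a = 0.00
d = 0.00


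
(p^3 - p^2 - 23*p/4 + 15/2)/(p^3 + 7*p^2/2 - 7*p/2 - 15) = (p - 3/2)/(p + 3)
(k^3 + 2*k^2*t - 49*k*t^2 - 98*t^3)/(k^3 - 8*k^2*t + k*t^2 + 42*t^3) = (-k - 7*t)/(-k + 3*t)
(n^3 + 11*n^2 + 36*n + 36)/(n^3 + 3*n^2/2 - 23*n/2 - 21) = 2*(n + 6)/(2*n - 7)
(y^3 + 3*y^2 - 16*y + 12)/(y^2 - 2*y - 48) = (y^2 - 3*y + 2)/(y - 8)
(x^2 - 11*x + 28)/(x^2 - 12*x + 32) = (x - 7)/(x - 8)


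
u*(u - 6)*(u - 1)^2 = u^4 - 8*u^3 + 13*u^2 - 6*u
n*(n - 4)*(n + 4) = n^3 - 16*n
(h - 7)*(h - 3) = h^2 - 10*h + 21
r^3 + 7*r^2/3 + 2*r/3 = r*(r + 1/3)*(r + 2)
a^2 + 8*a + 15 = (a + 3)*(a + 5)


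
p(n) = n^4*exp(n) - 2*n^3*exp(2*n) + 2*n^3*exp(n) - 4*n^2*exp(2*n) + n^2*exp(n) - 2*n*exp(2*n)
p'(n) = n^4*exp(n) - 4*n^3*exp(2*n) + 6*n^3*exp(n) - 14*n^2*exp(2*n) + 7*n^2*exp(n) - 12*n*exp(2*n) + 2*n*exp(n) - 2*exp(2*n)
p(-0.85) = 0.01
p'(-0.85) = 0.18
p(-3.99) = 2.66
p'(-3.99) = -0.42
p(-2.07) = 0.69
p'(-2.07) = -1.16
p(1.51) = -324.85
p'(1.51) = -1145.63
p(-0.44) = 0.15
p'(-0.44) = 0.38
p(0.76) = -17.70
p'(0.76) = -77.60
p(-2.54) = 1.28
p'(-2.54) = -1.29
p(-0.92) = 0.00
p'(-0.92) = 0.10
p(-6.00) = 2.23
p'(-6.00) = 0.60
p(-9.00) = 0.64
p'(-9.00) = 0.34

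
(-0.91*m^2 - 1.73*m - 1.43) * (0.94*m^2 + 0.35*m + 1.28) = -0.8554*m^4 - 1.9447*m^3 - 3.1145*m^2 - 2.7149*m - 1.8304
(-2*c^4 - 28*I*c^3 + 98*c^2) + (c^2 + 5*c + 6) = -2*c^4 - 28*I*c^3 + 99*c^2 + 5*c + 6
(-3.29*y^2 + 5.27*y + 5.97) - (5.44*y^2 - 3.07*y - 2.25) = -8.73*y^2 + 8.34*y + 8.22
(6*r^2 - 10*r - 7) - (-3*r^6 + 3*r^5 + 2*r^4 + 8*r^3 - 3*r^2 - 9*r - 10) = 3*r^6 - 3*r^5 - 2*r^4 - 8*r^3 + 9*r^2 - r + 3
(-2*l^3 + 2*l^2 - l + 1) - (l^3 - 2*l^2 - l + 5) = -3*l^3 + 4*l^2 - 4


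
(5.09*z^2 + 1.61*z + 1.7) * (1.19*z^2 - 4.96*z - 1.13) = 6.0571*z^4 - 23.3305*z^3 - 11.7143*z^2 - 10.2513*z - 1.921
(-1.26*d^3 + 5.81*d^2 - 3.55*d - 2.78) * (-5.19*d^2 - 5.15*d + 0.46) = 6.5394*d^5 - 23.6649*d^4 - 12.0766*d^3 + 35.3833*d^2 + 12.684*d - 1.2788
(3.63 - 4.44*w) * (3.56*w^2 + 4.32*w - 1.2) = -15.8064*w^3 - 6.258*w^2 + 21.0096*w - 4.356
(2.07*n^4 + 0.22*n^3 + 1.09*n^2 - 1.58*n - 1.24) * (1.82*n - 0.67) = 3.7674*n^5 - 0.9865*n^4 + 1.8364*n^3 - 3.6059*n^2 - 1.1982*n + 0.8308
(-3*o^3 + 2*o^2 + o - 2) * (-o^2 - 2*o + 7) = 3*o^5 + 4*o^4 - 26*o^3 + 14*o^2 + 11*o - 14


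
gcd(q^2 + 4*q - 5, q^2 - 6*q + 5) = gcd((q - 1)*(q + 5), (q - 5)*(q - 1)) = q - 1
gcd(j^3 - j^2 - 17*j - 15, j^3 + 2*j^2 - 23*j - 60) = j^2 - 2*j - 15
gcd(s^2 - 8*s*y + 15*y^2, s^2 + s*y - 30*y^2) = -s + 5*y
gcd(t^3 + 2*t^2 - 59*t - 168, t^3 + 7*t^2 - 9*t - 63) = t^2 + 10*t + 21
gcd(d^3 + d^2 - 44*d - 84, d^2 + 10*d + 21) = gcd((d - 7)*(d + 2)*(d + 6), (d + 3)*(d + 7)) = 1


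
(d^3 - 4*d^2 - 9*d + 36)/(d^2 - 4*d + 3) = (d^2 - d - 12)/(d - 1)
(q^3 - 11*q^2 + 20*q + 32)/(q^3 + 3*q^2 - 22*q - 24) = (q - 8)/(q + 6)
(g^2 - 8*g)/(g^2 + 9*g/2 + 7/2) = 2*g*(g - 8)/(2*g^2 + 9*g + 7)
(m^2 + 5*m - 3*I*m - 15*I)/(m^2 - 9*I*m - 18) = (m + 5)/(m - 6*I)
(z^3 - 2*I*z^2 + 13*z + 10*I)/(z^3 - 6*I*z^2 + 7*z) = (z^2 - 3*I*z + 10)/(z*(z - 7*I))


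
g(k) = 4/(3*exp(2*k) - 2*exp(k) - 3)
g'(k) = 4*(-6*exp(2*k) + 2*exp(k))/(3*exp(2*k) - 2*exp(k) - 3)^2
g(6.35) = 0.00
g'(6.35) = -0.00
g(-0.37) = -1.36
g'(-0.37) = -0.68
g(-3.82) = -1.31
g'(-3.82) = 0.02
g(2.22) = 0.02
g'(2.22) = -0.04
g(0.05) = -2.24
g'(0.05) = -5.67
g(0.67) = 0.88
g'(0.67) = -3.67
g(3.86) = 0.00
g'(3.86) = -0.00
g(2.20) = 0.02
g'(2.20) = -0.04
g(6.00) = 0.00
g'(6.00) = 0.00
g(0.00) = -2.00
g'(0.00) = -4.00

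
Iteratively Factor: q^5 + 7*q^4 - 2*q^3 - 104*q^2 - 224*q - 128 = (q - 4)*(q^4 + 11*q^3 + 42*q^2 + 64*q + 32) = (q - 4)*(q + 1)*(q^3 + 10*q^2 + 32*q + 32) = (q - 4)*(q + 1)*(q + 2)*(q^2 + 8*q + 16) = (q - 4)*(q + 1)*(q + 2)*(q + 4)*(q + 4)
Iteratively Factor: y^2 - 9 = (y - 3)*(y + 3)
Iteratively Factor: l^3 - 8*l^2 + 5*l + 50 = (l - 5)*(l^2 - 3*l - 10) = (l - 5)^2*(l + 2)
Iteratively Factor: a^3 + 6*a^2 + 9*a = (a)*(a^2 + 6*a + 9) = a*(a + 3)*(a + 3)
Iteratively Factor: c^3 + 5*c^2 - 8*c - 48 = (c + 4)*(c^2 + c - 12) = (c - 3)*(c + 4)*(c + 4)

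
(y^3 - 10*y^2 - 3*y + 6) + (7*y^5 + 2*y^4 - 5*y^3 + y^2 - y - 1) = 7*y^5 + 2*y^4 - 4*y^3 - 9*y^2 - 4*y + 5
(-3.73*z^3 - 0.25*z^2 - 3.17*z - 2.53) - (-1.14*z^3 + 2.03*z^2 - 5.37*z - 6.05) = -2.59*z^3 - 2.28*z^2 + 2.2*z + 3.52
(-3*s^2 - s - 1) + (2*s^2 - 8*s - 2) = -s^2 - 9*s - 3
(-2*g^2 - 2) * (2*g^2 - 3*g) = -4*g^4 + 6*g^3 - 4*g^2 + 6*g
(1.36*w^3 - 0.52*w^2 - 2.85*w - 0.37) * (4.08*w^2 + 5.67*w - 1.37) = 5.5488*w^5 + 5.5896*w^4 - 16.4396*w^3 - 16.9567*w^2 + 1.8066*w + 0.5069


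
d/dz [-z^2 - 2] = -2*z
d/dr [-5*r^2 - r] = -10*r - 1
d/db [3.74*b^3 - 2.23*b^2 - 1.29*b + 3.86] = 11.22*b^2 - 4.46*b - 1.29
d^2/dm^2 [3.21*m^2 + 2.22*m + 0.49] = 6.42000000000000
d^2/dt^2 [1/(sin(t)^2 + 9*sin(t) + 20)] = (-4*sin(t)^4 - 27*sin(t)^3 + 5*sin(t)^2 + 234*sin(t) + 122)/(sin(t)^2 + 9*sin(t) + 20)^3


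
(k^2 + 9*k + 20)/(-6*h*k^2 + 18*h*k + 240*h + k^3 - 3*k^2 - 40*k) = (-k - 4)/(6*h*k - 48*h - k^2 + 8*k)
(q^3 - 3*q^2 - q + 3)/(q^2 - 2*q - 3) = q - 1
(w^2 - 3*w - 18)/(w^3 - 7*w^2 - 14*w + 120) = (w + 3)/(w^2 - w - 20)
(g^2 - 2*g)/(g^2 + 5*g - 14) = g/(g + 7)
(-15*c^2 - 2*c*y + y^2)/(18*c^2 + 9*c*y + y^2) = (-5*c + y)/(6*c + y)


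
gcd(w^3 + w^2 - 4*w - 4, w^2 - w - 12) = 1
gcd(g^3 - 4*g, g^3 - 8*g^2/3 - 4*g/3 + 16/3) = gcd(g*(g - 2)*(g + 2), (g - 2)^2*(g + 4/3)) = g - 2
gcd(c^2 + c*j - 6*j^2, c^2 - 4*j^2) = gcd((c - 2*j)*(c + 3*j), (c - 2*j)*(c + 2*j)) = c - 2*j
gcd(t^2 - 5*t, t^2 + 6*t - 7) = 1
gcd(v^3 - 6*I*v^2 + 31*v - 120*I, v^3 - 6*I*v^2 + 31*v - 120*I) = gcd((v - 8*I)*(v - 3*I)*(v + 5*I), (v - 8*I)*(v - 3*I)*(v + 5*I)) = v^3 - 6*I*v^2 + 31*v - 120*I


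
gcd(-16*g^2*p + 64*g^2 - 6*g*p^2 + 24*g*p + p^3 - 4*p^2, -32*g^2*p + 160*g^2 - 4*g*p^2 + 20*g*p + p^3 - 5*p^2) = -8*g + p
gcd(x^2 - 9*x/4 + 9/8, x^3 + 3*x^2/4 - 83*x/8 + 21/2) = x - 3/2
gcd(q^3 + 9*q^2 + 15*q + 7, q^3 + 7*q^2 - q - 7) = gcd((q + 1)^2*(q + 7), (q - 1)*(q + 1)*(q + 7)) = q^2 + 8*q + 7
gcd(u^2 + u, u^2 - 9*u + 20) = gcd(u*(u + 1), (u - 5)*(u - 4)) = 1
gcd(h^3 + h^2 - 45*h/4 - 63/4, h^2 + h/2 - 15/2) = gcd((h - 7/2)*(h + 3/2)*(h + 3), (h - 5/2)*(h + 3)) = h + 3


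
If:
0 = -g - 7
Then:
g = -7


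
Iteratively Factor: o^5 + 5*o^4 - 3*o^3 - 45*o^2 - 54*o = (o - 3)*(o^4 + 8*o^3 + 21*o^2 + 18*o) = (o - 3)*(o + 3)*(o^3 + 5*o^2 + 6*o) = o*(o - 3)*(o + 3)*(o^2 + 5*o + 6) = o*(o - 3)*(o + 3)^2*(o + 2)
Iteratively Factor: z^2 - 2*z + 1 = (z - 1)*(z - 1)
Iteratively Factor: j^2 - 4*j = (j)*(j - 4)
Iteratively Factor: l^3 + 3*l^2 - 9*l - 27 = (l + 3)*(l^2 - 9) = (l + 3)^2*(l - 3)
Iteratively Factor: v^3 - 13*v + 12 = (v - 3)*(v^2 + 3*v - 4) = (v - 3)*(v - 1)*(v + 4)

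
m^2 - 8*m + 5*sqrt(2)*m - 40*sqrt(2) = (m - 8)*(m + 5*sqrt(2))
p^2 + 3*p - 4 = (p - 1)*(p + 4)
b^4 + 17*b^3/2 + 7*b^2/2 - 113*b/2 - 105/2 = (b - 5/2)*(b + 1)*(b + 3)*(b + 7)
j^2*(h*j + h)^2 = h^2*j^4 + 2*h^2*j^3 + h^2*j^2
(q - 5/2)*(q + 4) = q^2 + 3*q/2 - 10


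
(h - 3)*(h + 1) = h^2 - 2*h - 3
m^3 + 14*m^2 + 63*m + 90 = (m + 3)*(m + 5)*(m + 6)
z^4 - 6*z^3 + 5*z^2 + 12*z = z*(z - 4)*(z - 3)*(z + 1)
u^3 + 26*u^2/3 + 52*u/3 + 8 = (u + 2/3)*(u + 2)*(u + 6)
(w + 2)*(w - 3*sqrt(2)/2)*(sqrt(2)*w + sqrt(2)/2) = sqrt(2)*w^3 - 3*w^2 + 5*sqrt(2)*w^2/2 - 15*w/2 + sqrt(2)*w - 3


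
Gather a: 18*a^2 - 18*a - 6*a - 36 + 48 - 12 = 18*a^2 - 24*a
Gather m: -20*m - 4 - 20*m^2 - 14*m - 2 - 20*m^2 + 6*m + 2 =-40*m^2 - 28*m - 4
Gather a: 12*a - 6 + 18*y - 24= 12*a + 18*y - 30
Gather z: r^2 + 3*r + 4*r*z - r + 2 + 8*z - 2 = r^2 + 2*r + z*(4*r + 8)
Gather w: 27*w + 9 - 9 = 27*w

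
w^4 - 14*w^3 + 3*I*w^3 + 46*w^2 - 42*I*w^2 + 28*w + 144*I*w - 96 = (w - 8)*(w - 6)*(w + I)*(w + 2*I)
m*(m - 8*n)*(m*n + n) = m^3*n - 8*m^2*n^2 + m^2*n - 8*m*n^2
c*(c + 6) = c^2 + 6*c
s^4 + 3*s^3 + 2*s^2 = s^2*(s + 1)*(s + 2)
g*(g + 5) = g^2 + 5*g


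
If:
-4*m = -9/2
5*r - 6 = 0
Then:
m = 9/8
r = 6/5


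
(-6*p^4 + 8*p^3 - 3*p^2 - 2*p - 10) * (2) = -12*p^4 + 16*p^3 - 6*p^2 - 4*p - 20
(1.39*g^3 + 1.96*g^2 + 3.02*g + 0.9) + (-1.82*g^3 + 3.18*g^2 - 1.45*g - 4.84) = -0.43*g^3 + 5.14*g^2 + 1.57*g - 3.94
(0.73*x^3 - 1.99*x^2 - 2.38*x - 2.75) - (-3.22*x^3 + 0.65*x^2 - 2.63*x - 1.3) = 3.95*x^3 - 2.64*x^2 + 0.25*x - 1.45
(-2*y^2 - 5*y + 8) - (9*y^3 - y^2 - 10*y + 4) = -9*y^3 - y^2 + 5*y + 4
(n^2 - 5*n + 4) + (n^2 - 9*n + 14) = 2*n^2 - 14*n + 18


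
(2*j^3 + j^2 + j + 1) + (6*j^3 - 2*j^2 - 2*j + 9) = 8*j^3 - j^2 - j + 10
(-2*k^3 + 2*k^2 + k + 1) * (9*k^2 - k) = -18*k^5 + 20*k^4 + 7*k^3 + 8*k^2 - k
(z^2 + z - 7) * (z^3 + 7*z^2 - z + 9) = z^5 + 8*z^4 - z^3 - 41*z^2 + 16*z - 63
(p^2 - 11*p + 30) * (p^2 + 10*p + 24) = p^4 - p^3 - 56*p^2 + 36*p + 720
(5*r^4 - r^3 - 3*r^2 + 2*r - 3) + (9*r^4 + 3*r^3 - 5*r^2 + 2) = 14*r^4 + 2*r^3 - 8*r^2 + 2*r - 1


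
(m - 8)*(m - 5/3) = m^2 - 29*m/3 + 40/3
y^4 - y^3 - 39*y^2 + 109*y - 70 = (y - 5)*(y - 2)*(y - 1)*(y + 7)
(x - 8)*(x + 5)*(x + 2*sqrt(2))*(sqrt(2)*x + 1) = sqrt(2)*x^4 - 3*sqrt(2)*x^3 + 5*x^3 - 38*sqrt(2)*x^2 - 15*x^2 - 200*x - 6*sqrt(2)*x - 80*sqrt(2)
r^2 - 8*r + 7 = (r - 7)*(r - 1)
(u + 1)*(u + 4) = u^2 + 5*u + 4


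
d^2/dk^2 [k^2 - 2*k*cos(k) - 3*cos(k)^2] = 2*k*cos(k) - 12*sin(k)^2 + 4*sin(k) + 8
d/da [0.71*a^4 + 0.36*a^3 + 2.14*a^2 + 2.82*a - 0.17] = 2.84*a^3 + 1.08*a^2 + 4.28*a + 2.82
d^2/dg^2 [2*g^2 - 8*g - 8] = 4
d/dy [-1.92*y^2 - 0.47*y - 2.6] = -3.84*y - 0.47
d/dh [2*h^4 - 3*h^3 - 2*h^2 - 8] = h*(8*h^2 - 9*h - 4)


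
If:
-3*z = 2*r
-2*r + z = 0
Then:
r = 0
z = 0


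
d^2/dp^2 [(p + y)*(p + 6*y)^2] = 6*p + 26*y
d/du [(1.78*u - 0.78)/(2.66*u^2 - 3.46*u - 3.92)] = (-4.7348*u^2 + 4.1496*u - 9.6764)/(7.0756*u^4 - 18.4072*u^3 - 8.8828*u^2 + 27.1264*u + 15.3664)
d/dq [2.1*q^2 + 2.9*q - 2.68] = 4.2*q + 2.9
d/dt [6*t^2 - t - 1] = 12*t - 1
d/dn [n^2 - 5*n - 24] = 2*n - 5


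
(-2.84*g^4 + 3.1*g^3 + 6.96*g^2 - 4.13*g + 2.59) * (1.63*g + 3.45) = -4.6292*g^5 - 4.745*g^4 + 22.0398*g^3 + 17.2801*g^2 - 10.0268*g + 8.9355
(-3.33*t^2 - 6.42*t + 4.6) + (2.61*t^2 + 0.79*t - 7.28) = -0.72*t^2 - 5.63*t - 2.68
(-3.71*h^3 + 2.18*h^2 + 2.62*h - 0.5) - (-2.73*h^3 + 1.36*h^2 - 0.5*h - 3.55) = -0.98*h^3 + 0.82*h^2 + 3.12*h + 3.05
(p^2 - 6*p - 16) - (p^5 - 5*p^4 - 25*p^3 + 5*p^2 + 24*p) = -p^5 + 5*p^4 + 25*p^3 - 4*p^2 - 30*p - 16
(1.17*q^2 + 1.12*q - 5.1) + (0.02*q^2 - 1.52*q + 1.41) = 1.19*q^2 - 0.4*q - 3.69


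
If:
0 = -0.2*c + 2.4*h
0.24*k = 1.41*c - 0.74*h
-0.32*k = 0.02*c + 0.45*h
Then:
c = 0.00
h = 0.00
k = 0.00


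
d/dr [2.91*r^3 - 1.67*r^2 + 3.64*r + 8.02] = 8.73*r^2 - 3.34*r + 3.64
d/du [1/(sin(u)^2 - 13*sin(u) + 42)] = (13 - 2*sin(u))*cos(u)/(sin(u)^2 - 13*sin(u) + 42)^2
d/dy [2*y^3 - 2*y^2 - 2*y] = 6*y^2 - 4*y - 2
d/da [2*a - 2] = 2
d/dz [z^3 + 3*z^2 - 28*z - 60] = 3*z^2 + 6*z - 28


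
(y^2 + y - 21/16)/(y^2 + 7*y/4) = (y - 3/4)/y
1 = 1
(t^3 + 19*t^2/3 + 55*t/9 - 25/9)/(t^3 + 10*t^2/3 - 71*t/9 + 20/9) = (3*t + 5)/(3*t - 4)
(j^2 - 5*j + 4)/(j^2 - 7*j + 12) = (j - 1)/(j - 3)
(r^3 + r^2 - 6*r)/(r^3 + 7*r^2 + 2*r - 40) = r*(r + 3)/(r^2 + 9*r + 20)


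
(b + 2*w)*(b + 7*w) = b^2 + 9*b*w + 14*w^2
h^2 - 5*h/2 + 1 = (h - 2)*(h - 1/2)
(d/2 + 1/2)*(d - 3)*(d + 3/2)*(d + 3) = d^4/2 + 5*d^3/4 - 15*d^2/4 - 45*d/4 - 27/4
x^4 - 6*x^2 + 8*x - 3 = (x - 1)^3*(x + 3)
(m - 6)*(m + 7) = m^2 + m - 42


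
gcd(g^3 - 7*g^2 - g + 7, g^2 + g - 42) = 1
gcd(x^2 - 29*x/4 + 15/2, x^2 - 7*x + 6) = x - 6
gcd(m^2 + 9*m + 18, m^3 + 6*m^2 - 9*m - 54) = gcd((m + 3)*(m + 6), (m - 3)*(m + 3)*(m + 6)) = m^2 + 9*m + 18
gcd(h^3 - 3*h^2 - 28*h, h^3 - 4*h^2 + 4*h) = h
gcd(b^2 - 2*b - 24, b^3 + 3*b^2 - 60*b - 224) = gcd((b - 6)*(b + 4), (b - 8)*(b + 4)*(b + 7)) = b + 4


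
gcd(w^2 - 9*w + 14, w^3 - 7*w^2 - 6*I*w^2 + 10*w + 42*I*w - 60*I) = w - 2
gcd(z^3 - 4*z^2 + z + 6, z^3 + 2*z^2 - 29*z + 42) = z^2 - 5*z + 6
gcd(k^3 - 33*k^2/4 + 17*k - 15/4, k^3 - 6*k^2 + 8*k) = 1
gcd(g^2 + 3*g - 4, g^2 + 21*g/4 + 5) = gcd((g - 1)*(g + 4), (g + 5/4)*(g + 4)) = g + 4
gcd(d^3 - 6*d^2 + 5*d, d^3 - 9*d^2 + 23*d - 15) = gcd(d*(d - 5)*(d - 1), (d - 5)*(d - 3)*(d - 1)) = d^2 - 6*d + 5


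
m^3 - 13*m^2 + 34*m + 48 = (m - 8)*(m - 6)*(m + 1)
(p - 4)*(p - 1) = p^2 - 5*p + 4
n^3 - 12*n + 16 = (n - 2)^2*(n + 4)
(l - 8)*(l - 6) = l^2 - 14*l + 48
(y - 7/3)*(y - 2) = y^2 - 13*y/3 + 14/3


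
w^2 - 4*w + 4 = (w - 2)^2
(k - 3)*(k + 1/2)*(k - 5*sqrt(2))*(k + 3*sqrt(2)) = k^4 - 2*sqrt(2)*k^3 - 5*k^3/2 - 63*k^2/2 + 5*sqrt(2)*k^2 + 3*sqrt(2)*k + 75*k + 45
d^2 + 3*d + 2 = (d + 1)*(d + 2)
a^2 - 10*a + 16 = (a - 8)*(a - 2)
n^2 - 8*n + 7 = (n - 7)*(n - 1)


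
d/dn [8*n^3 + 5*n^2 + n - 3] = 24*n^2 + 10*n + 1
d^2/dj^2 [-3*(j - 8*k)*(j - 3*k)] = -6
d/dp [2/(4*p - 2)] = -2/(2*p - 1)^2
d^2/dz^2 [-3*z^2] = -6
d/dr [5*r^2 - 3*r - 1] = 10*r - 3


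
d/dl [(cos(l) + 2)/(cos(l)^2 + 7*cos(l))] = (sin(l) + 14*sin(l)/cos(l)^2 + 4*tan(l))/(cos(l) + 7)^2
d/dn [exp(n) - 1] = exp(n)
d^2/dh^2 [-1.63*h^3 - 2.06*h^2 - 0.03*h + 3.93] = -9.78*h - 4.12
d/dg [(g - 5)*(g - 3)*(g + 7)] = 3*g^2 - 2*g - 41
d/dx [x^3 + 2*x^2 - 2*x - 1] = 3*x^2 + 4*x - 2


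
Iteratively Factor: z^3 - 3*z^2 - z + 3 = (z - 1)*(z^2 - 2*z - 3) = (z - 1)*(z + 1)*(z - 3)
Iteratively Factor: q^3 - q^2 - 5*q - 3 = (q - 3)*(q^2 + 2*q + 1) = (q - 3)*(q + 1)*(q + 1)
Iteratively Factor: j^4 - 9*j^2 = (j)*(j^3 - 9*j) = j*(j + 3)*(j^2 - 3*j) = j*(j - 3)*(j + 3)*(j)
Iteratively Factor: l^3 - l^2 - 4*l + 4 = (l - 1)*(l^2 - 4) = (l - 1)*(l + 2)*(l - 2)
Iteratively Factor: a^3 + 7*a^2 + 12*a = (a + 4)*(a^2 + 3*a) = a*(a + 4)*(a + 3)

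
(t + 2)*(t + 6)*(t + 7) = t^3 + 15*t^2 + 68*t + 84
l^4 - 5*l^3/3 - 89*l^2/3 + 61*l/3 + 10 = (l - 6)*(l - 1)*(l + 1/3)*(l + 5)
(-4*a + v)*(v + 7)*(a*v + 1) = -4*a^2*v^2 - 28*a^2*v + a*v^3 + 7*a*v^2 - 4*a*v - 28*a + v^2 + 7*v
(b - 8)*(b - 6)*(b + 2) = b^3 - 12*b^2 + 20*b + 96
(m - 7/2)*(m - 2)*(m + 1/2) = m^3 - 5*m^2 + 17*m/4 + 7/2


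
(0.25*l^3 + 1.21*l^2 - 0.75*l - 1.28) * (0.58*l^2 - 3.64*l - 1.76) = 0.145*l^5 - 0.2082*l^4 - 5.2794*l^3 - 0.142*l^2 + 5.9792*l + 2.2528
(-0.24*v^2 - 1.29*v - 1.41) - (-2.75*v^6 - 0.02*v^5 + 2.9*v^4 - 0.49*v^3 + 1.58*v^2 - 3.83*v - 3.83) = 2.75*v^6 + 0.02*v^5 - 2.9*v^4 + 0.49*v^3 - 1.82*v^2 + 2.54*v + 2.42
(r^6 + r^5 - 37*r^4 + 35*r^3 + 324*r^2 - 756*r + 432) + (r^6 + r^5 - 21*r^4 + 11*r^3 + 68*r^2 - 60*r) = 2*r^6 + 2*r^5 - 58*r^4 + 46*r^3 + 392*r^2 - 816*r + 432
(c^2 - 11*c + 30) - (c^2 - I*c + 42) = -11*c + I*c - 12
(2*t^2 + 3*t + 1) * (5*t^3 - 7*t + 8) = 10*t^5 + 15*t^4 - 9*t^3 - 5*t^2 + 17*t + 8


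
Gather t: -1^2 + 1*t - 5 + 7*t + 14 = 8*t + 8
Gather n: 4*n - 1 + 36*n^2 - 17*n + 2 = 36*n^2 - 13*n + 1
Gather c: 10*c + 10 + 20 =10*c + 30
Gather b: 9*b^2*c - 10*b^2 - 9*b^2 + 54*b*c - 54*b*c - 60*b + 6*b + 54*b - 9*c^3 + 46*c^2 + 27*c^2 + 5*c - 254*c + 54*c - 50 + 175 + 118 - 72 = b^2*(9*c - 19) - 9*c^3 + 73*c^2 - 195*c + 171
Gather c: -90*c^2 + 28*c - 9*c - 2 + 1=-90*c^2 + 19*c - 1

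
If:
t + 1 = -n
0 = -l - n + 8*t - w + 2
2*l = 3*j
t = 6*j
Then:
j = 2*w/105 - 2/35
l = w/35 - 3/35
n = -4*w/35 - 23/35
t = 4*w/35 - 12/35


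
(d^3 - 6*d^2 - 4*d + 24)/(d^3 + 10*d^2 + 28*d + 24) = (d^2 - 8*d + 12)/(d^2 + 8*d + 12)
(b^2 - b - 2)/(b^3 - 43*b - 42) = (b - 2)/(b^2 - b - 42)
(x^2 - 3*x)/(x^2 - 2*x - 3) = x/(x + 1)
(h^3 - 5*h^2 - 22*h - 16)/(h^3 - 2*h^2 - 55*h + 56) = (h^2 + 3*h + 2)/(h^2 + 6*h - 7)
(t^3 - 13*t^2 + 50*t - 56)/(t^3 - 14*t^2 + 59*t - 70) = (t - 4)/(t - 5)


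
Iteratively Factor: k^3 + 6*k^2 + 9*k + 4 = (k + 4)*(k^2 + 2*k + 1) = (k + 1)*(k + 4)*(k + 1)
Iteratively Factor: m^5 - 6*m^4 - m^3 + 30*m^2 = (m)*(m^4 - 6*m^3 - m^2 + 30*m) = m^2*(m^3 - 6*m^2 - m + 30) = m^2*(m - 3)*(m^2 - 3*m - 10) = m^2*(m - 3)*(m + 2)*(m - 5)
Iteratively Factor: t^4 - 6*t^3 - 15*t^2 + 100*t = (t - 5)*(t^3 - t^2 - 20*t) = (t - 5)^2*(t^2 + 4*t) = (t - 5)^2*(t + 4)*(t)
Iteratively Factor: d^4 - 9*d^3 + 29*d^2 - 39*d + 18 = (d - 1)*(d^3 - 8*d^2 + 21*d - 18) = (d - 3)*(d - 1)*(d^2 - 5*d + 6) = (d - 3)*(d - 2)*(d - 1)*(d - 3)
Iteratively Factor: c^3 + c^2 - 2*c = (c - 1)*(c^2 + 2*c) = (c - 1)*(c + 2)*(c)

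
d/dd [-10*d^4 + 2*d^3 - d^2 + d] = -40*d^3 + 6*d^2 - 2*d + 1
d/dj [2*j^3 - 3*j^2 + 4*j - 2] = 6*j^2 - 6*j + 4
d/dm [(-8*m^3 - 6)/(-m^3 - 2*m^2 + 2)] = 2*m*(8*m^3 - 33*m - 12)/(m^6 + 4*m^5 + 4*m^4 - 4*m^3 - 8*m^2 + 4)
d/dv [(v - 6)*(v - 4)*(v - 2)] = 3*v^2 - 24*v + 44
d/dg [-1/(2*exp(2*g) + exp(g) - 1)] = (4*exp(g) + 1)*exp(g)/(2*exp(2*g) + exp(g) - 1)^2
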